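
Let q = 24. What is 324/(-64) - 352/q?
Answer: -947/48 ≈ -19.729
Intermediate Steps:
324/(-64) - 352/q = 324/(-64) - 352/24 = 324*(-1/64) - 352*1/24 = -81/16 - 44/3 = -947/48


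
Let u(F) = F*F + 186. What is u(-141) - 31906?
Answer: -11839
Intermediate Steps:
u(F) = 186 + F² (u(F) = F² + 186 = 186 + F²)
u(-141) - 31906 = (186 + (-141)²) - 31906 = (186 + 19881) - 31906 = 20067 - 31906 = -11839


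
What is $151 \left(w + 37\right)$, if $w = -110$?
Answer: $-11023$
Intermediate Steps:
$151 \left(w + 37\right) = 151 \left(-110 + 37\right) = 151 \left(-73\right) = -11023$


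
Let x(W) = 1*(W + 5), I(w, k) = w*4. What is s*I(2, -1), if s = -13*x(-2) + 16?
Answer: -184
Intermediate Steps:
I(w, k) = 4*w
x(W) = 5 + W (x(W) = 1*(5 + W) = 5 + W)
s = -23 (s = -13*(5 - 2) + 16 = -13*3 + 16 = -39 + 16 = -23)
s*I(2, -1) = -92*2 = -23*8 = -184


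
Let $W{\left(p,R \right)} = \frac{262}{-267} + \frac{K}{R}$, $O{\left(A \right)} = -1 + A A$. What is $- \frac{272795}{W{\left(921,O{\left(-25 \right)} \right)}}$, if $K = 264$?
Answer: $\frac{378748578}{775} \approx 4.8871 \cdot 10^{5}$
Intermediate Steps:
$O{\left(A \right)} = -1 + A^{2}$
$W{\left(p,R \right)} = - \frac{262}{267} + \frac{264}{R}$ ($W{\left(p,R \right)} = \frac{262}{-267} + \frac{264}{R} = 262 \left(- \frac{1}{267}\right) + \frac{264}{R} = - \frac{262}{267} + \frac{264}{R}$)
$- \frac{272795}{W{\left(921,O{\left(-25 \right)} \right)}} = - \frac{272795}{- \frac{262}{267} + \frac{264}{-1 + \left(-25\right)^{2}}} = - \frac{272795}{- \frac{262}{267} + \frac{264}{-1 + 625}} = - \frac{272795}{- \frac{262}{267} + \frac{264}{624}} = - \frac{272795}{- \frac{262}{267} + 264 \cdot \frac{1}{624}} = - \frac{272795}{- \frac{262}{267} + \frac{11}{26}} = - \frac{272795}{- \frac{3875}{6942}} = \left(-272795\right) \left(- \frac{6942}{3875}\right) = \frac{378748578}{775}$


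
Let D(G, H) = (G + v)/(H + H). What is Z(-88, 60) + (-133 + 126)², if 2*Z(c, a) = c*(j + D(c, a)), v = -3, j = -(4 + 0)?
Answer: 7751/30 ≈ 258.37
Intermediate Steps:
j = -4 (j = -1*4 = -4)
D(G, H) = (-3 + G)/(2*H) (D(G, H) = (G - 3)/(H + H) = (-3 + G)/((2*H)) = (-3 + G)*(1/(2*H)) = (-3 + G)/(2*H))
Z(c, a) = c*(-4 + (-3 + c)/(2*a))/2 (Z(c, a) = (c*(-4 + (-3 + c)/(2*a)))/2 = c*(-4 + (-3 + c)/(2*a))/2)
Z(-88, 60) + (-133 + 126)² = (¼)*(-88)*(-3 - 88 - 8*60)/60 + (-133 + 126)² = (¼)*(-88)*(1/60)*(-3 - 88 - 480) + (-7)² = (¼)*(-88)*(1/60)*(-571) + 49 = 6281/30 + 49 = 7751/30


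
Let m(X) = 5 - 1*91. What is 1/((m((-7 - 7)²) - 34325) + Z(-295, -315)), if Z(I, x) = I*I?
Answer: 1/52614 ≈ 1.9006e-5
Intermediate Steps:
Z(I, x) = I²
m(X) = -86 (m(X) = 5 - 91 = -86)
1/((m((-7 - 7)²) - 34325) + Z(-295, -315)) = 1/((-86 - 34325) + (-295)²) = 1/(-34411 + 87025) = 1/52614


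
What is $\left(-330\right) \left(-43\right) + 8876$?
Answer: $23066$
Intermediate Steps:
$\left(-330\right) \left(-43\right) + 8876 = 14190 + 8876 = 23066$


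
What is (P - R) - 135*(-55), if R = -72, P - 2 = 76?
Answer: 7575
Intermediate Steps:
P = 78 (P = 2 + 76 = 78)
(P - R) - 135*(-55) = (78 - 1*(-72)) - 135*(-55) = (78 + 72) + 7425 = 150 + 7425 = 7575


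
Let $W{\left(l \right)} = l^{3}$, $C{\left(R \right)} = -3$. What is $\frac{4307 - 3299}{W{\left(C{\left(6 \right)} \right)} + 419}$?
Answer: $\frac{18}{7} \approx 2.5714$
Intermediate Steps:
$\frac{4307 - 3299}{W{\left(C{\left(6 \right)} \right)} + 419} = \frac{4307 - 3299}{\left(-3\right)^{3} + 419} = \frac{1008}{-27 + 419} = \frac{1008}{392} = 1008 \cdot \frac{1}{392} = \frac{18}{7}$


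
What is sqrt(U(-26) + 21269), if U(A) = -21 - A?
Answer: sqrt(21274) ≈ 145.86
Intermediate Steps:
sqrt(U(-26) + 21269) = sqrt((-21 - 1*(-26)) + 21269) = sqrt((-21 + 26) + 21269) = sqrt(5 + 21269) = sqrt(21274)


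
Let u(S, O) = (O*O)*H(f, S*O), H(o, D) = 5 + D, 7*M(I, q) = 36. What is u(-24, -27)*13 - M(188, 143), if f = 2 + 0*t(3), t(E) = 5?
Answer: 43319331/7 ≈ 6.1885e+6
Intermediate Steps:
M(I, q) = 36/7 (M(I, q) = (1/7)*36 = 36/7)
f = 2 (f = 2 + 0*5 = 2 + 0 = 2)
u(S, O) = O**2*(5 + O*S) (u(S, O) = (O*O)*(5 + S*O) = O**2*(5 + O*S))
u(-24, -27)*13 - M(188, 143) = ((-27)**2*(5 - 27*(-24)))*13 - 1*36/7 = (729*(5 + 648))*13 - 36/7 = (729*653)*13 - 36/7 = 476037*13 - 36/7 = 6188481 - 36/7 = 43319331/7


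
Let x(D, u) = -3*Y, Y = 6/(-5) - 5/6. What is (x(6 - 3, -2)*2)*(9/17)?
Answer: 549/85 ≈ 6.4588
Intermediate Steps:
Y = -61/30 (Y = 6*(-⅕) - 5*⅙ = -6/5 - ⅚ = -61/30 ≈ -2.0333)
x(D, u) = 61/10 (x(D, u) = -3*(-61/30) = 61/10)
(x(6 - 3, -2)*2)*(9/17) = ((61/10)*2)*(9/17) = 61*(9*(1/17))/5 = (61/5)*(9/17) = 549/85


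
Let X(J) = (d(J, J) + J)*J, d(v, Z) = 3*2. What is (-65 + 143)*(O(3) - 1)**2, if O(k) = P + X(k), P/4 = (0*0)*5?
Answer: 52728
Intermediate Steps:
d(v, Z) = 6
X(J) = J*(6 + J) (X(J) = (6 + J)*J = J*(6 + J))
P = 0 (P = 4*((0*0)*5) = 4*(0*5) = 4*0 = 0)
O(k) = k*(6 + k) (O(k) = 0 + k*(6 + k) = k*(6 + k))
(-65 + 143)*(O(3) - 1)**2 = (-65 + 143)*(3*(6 + 3) - 1)**2 = 78*(3*9 - 1)**2 = 78*(27 - 1)**2 = 78*26**2 = 78*676 = 52728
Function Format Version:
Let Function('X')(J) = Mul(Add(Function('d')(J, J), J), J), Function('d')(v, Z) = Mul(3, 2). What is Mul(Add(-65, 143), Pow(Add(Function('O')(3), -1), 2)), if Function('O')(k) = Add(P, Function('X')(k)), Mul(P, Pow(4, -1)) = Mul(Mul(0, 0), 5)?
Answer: 52728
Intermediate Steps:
Function('d')(v, Z) = 6
Function('X')(J) = Mul(J, Add(6, J)) (Function('X')(J) = Mul(Add(6, J), J) = Mul(J, Add(6, J)))
P = 0 (P = Mul(4, Mul(Mul(0, 0), 5)) = Mul(4, Mul(0, 5)) = Mul(4, 0) = 0)
Function('O')(k) = Mul(k, Add(6, k)) (Function('O')(k) = Add(0, Mul(k, Add(6, k))) = Mul(k, Add(6, k)))
Mul(Add(-65, 143), Pow(Add(Function('O')(3), -1), 2)) = Mul(Add(-65, 143), Pow(Add(Mul(3, Add(6, 3)), -1), 2)) = Mul(78, Pow(Add(Mul(3, 9), -1), 2)) = Mul(78, Pow(Add(27, -1), 2)) = Mul(78, Pow(26, 2)) = Mul(78, 676) = 52728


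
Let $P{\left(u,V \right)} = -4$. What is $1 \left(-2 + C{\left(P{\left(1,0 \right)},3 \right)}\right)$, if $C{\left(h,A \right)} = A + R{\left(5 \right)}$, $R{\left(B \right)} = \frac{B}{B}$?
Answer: $2$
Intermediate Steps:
$R{\left(B \right)} = 1$
$C{\left(h,A \right)} = 1 + A$ ($C{\left(h,A \right)} = A + 1 = 1 + A$)
$1 \left(-2 + C{\left(P{\left(1,0 \right)},3 \right)}\right) = 1 \left(-2 + \left(1 + 3\right)\right) = 1 \left(-2 + 4\right) = 1 \cdot 2 = 2$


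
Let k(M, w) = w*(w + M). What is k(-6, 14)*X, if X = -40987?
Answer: -4590544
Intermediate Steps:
k(M, w) = w*(M + w)
k(-6, 14)*X = (14*(-6 + 14))*(-40987) = (14*8)*(-40987) = 112*(-40987) = -4590544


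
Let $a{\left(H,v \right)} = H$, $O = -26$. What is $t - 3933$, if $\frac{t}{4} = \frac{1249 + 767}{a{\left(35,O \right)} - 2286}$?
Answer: $- \frac{8861247}{2251} \approx -3936.6$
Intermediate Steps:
$t = - \frac{8064}{2251}$ ($t = 4 \frac{1249 + 767}{35 - 2286} = 4 \frac{2016}{-2251} = 4 \cdot 2016 \left(- \frac{1}{2251}\right) = 4 \left(- \frac{2016}{2251}\right) = - \frac{8064}{2251} \approx -3.5824$)
$t - 3933 = - \frac{8064}{2251} - 3933 = - \frac{8861247}{2251}$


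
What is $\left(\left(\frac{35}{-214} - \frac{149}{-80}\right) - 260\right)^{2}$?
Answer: $\frac{4888773057249}{73273600} \approx 66719.0$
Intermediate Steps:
$\left(\left(\frac{35}{-214} - \frac{149}{-80}\right) - 260\right)^{2} = \left(\left(35 \left(- \frac{1}{214}\right) - - \frac{149}{80}\right) - 260\right)^{2} = \left(\left(- \frac{35}{214} + \frac{149}{80}\right) - 260\right)^{2} = \left(\frac{14543}{8560} - 260\right)^{2} = \left(- \frac{2211057}{8560}\right)^{2} = \frac{4888773057249}{73273600}$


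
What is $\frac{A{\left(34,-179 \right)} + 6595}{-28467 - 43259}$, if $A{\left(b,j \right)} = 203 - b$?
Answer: $- \frac{3382}{35863} \approx -0.094303$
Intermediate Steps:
$\frac{A{\left(34,-179 \right)} + 6595}{-28467 - 43259} = \frac{\left(203 - 34\right) + 6595}{-28467 - 43259} = \frac{\left(203 - 34\right) + 6595}{-71726} = \left(169 + 6595\right) \left(- \frac{1}{71726}\right) = 6764 \left(- \frac{1}{71726}\right) = - \frac{3382}{35863}$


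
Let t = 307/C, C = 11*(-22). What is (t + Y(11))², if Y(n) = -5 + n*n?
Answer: 770895225/58564 ≈ 13163.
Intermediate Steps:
C = -242
Y(n) = -5 + n²
t = -307/242 (t = 307/(-242) = 307*(-1/242) = -307/242 ≈ -1.2686)
(t + Y(11))² = (-307/242 + (-5 + 11²))² = (-307/242 + (-5 + 121))² = (-307/242 + 116)² = (27765/242)² = 770895225/58564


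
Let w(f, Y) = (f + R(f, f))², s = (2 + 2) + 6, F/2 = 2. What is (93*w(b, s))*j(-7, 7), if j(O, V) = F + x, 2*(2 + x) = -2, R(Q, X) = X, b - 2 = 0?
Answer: 1488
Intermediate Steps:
b = 2 (b = 2 + 0 = 2)
F = 4 (F = 2*2 = 4)
s = 10 (s = 4 + 6 = 10)
x = -3 (x = -2 + (½)*(-2) = -2 - 1 = -3)
j(O, V) = 1 (j(O, V) = 4 - 3 = 1)
w(f, Y) = 4*f² (w(f, Y) = (f + f)² = (2*f)² = 4*f²)
(93*w(b, s))*j(-7, 7) = (93*(4*2²))*1 = (93*(4*4))*1 = (93*16)*1 = 1488*1 = 1488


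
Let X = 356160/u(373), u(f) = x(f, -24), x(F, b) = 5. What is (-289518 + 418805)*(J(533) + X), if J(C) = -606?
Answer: 9131023662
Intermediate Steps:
u(f) = 5
X = 71232 (X = 356160/5 = 356160*(⅕) = 71232)
(-289518 + 418805)*(J(533) + X) = (-289518 + 418805)*(-606 + 71232) = 129287*70626 = 9131023662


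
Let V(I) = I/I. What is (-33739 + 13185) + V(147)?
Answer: -20553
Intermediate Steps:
V(I) = 1
(-33739 + 13185) + V(147) = (-33739 + 13185) + 1 = -20554 + 1 = -20553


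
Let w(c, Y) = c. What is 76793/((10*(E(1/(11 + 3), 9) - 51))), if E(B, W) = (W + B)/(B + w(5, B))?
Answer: -5452303/34940 ≈ -156.05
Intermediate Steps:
E(B, W) = (B + W)/(5 + B) (E(B, W) = (W + B)/(B + 5) = (B + W)/(5 + B))
76793/((10*(E(1/(11 + 3), 9) - 51))) = 76793/((10*((1/(11 + 3) + 9)/(5 + 1/(11 + 3)) - 51))) = 76793/((10*((1/14 + 9)/(5 + 1/14) - 51))) = 76793/((10*((127/14)/(71/14) - 51))) = 76793/((10*((14/71)*(127/14) - 51))) = 76793/((10*(127/71 - 51))) = 76793/((10*(-3494/71))) = 76793/(-34940/71) = 76793*(-71/34940) = -5452303/34940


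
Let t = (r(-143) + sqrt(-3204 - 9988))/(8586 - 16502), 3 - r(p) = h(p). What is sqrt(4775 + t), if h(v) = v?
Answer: sqrt(74803734166 - 3958*I*sqrt(3298))/3958 ≈ 69.101 - 0.00010499*I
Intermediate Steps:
r(p) = 3 - p
t = -73/3958 - I*sqrt(3298)/3958 (t = ((3 - 1*(-143)) + sqrt(-3204 - 9988))/(8586 - 16502) = ((3 + 143) + sqrt(-13192))/(-7916) = (146 + 2*I*sqrt(3298))*(-1/7916) = -73/3958 - I*sqrt(3298)/3958 ≈ -0.018444 - 0.014509*I)
sqrt(4775 + t) = sqrt(4775 + (-73/3958 - I*sqrt(3298)/3958)) = sqrt(18899377/3958 - I*sqrt(3298)/3958)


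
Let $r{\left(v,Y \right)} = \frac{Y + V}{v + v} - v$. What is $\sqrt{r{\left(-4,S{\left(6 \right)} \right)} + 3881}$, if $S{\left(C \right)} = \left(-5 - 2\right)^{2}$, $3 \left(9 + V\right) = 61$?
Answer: $\frac{\sqrt{558354}}{12} \approx 62.269$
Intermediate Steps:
$V = \frac{34}{3}$ ($V = -9 + \frac{1}{3} \cdot 61 = -9 + \frac{61}{3} = \frac{34}{3} \approx 11.333$)
$S{\left(C \right)} = 49$ ($S{\left(C \right)} = \left(-7\right)^{2} = 49$)
$r{\left(v,Y \right)} = - v + \frac{\frac{34}{3} + Y}{2 v}$ ($r{\left(v,Y \right)} = \frac{Y + \frac{34}{3}}{v + v} - v = \frac{\frac{34}{3} + Y}{2 v} - v = - v + \frac{\frac{34}{3} + Y}{2 v}$)
$\sqrt{r{\left(-4,S{\left(6 \right)} \right)} + 3881} = \sqrt{\frac{\frac{17}{3} + \frac{1}{2} \cdot 49 - \left(-4\right)^{2}}{-4} + 3881} = \sqrt{- \frac{\frac{17}{3} + \frac{49}{2} - 16}{4} + 3881} = \sqrt{\left(- \frac{1}{4}\right) \frac{85}{6} + 3881} = \sqrt{- \frac{85}{24} + 3881} = \sqrt{\frac{93059}{24}} = \frac{\sqrt{558354}}{12}$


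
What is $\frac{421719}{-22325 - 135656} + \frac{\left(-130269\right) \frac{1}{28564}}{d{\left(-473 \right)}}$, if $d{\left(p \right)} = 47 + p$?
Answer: $- \frac{100215845077}{37693225784} \approx -2.6587$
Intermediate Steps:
$\frac{421719}{-22325 - 135656} + \frac{\left(-130269\right) \frac{1}{28564}}{d{\left(-473 \right)}} = \frac{421719}{-22325 - 135656} + \frac{\left(-130269\right) \frac{1}{28564}}{47 - 473} = \frac{421719}{-22325 - 135656} + \frac{\left(-130269\right) \frac{1}{28564}}{-426} = \frac{421719}{-157981} - - \frac{43423}{4056088} = 421719 \left(- \frac{1}{157981}\right) + \frac{43423}{4056088} = - \frac{24807}{9293} + \frac{43423}{4056088} = - \frac{100215845077}{37693225784}$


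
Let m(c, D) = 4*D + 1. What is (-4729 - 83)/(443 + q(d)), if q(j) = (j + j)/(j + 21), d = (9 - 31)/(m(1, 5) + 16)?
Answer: -3633060/334421 ≈ -10.864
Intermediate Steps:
m(c, D) = 1 + 4*D
d = -22/37 (d = (9 - 31)/((1 + 4*5) + 16) = -22/((1 + 20) + 16) = -22/(21 + 16) = -22/37 ≈ -0.59459)
q(j) = 2*j/(21 + j) (q(j) = (2*j)/(21 + j) = 2*j/(21 + j))
(-4729 - 83)/(443 + q(d)) = (-4729 - 83)/(443 + 2*(-22/37)/(21 - 22/37)) = -4812/(443 + 2*(-22/37)/(755/37)) = -4812/(443 + 2*(-22/37)*(37/755)) = -4812/(443 - 44/755) = -4812/334421/755 = -4812*755/334421 = -3633060/334421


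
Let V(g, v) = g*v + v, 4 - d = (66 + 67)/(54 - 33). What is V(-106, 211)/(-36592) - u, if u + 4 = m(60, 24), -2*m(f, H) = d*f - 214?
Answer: -6308261/36592 ≈ -172.39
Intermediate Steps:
d = -7/3 (d = 4 - (66 + 67)/(54 - 33) = 4 - 133/21 = 4 - 1*19/3 = 4 - 19/3 = -7/3 ≈ -2.3333)
V(g, v) = v + g*v
m(f, H) = 107 + 7*f/6 (m(f, H) = -(-7*f/3 - 214)/2 = -(-214 - 7*f/3)/2 = 107 + 7*f/6)
u = 173 (u = -4 + (107 + (7/6)*60) = -4 + (107 + 70) = -4 + 177 = 173)
V(-106, 211)/(-36592) - u = (211*(1 - 106))/(-36592) - 1*173 = (211*(-105))*(-1/36592) - 173 = -22155*(-1/36592) - 173 = 22155/36592 - 173 = -6308261/36592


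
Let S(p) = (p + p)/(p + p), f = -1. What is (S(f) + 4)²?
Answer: 25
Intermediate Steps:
S(p) = 1 (S(p) = (2*p)/((2*p)) = (2*p)*(1/(2*p)) = 1)
(S(f) + 4)² = (1 + 4)² = 5² = 25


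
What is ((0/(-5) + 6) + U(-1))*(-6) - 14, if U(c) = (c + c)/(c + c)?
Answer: -56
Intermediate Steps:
U(c) = 1 (U(c) = (2*c)/((2*c)) = (2*c)*(1/(2*c)) = 1)
((0/(-5) + 6) + U(-1))*(-6) - 14 = ((0/(-5) + 6) + 1)*(-6) - 14 = ((0*(-1/5) + 6) + 1)*(-6) - 14 = ((0 + 6) + 1)*(-6) - 14 = (6 + 1)*(-6) - 14 = 7*(-6) - 14 = -42 - 14 = -56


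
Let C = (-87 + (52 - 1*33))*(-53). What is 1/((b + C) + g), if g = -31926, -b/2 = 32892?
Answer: -1/94106 ≈ -1.0626e-5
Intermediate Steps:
b = -65784 (b = -2*32892 = -65784)
C = 3604 (C = (-87 + (52 - 33))*(-53) = (-87 + 19)*(-53) = -68*(-53) = 3604)
1/((b + C) + g) = 1/((-65784 + 3604) - 31926) = 1/(-62180 - 31926) = 1/(-94106) = -1/94106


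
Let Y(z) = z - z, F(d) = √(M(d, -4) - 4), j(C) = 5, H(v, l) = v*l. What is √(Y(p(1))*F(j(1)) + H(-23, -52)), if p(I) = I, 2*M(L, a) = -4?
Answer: 2*√299 ≈ 34.583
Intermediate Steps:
M(L, a) = -2 (M(L, a) = (½)*(-4) = -2)
H(v, l) = l*v
F(d) = I*√6 (F(d) = √(-2 - 4) = √(-6) = I*√6)
Y(z) = 0
√(Y(p(1))*F(j(1)) + H(-23, -52)) = √(0*(I*√6) - 52*(-23)) = √(0 + 1196) = √1196 = 2*√299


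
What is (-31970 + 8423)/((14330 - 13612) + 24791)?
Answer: -7849/8503 ≈ -0.92309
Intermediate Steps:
(-31970 + 8423)/((14330 - 13612) + 24791) = -23547/(718 + 24791) = -23547/25509 = -23547*1/25509 = -7849/8503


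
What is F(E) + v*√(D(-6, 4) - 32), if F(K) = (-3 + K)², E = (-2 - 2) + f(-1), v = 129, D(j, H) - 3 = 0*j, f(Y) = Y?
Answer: 64 + 129*I*√29 ≈ 64.0 + 694.69*I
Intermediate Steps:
D(j, H) = 3 (D(j, H) = 3 + 0*j = 3 + 0 = 3)
E = -5 (E = (-2 - 2) - 1 = -4 - 1 = -5)
F(E) + v*√(D(-6, 4) - 32) = (-3 - 5)² + 129*√(3 - 32) = (-8)² + 129*√(-29) = 64 + 129*(I*√29) = 64 + 129*I*√29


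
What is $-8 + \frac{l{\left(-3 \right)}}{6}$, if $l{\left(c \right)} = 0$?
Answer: $-8$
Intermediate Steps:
$-8 + \frac{l{\left(-3 \right)}}{6} = -8 + \frac{0}{6} = -8 + 0 \cdot \frac{1}{6} = -8 + 0 = -8$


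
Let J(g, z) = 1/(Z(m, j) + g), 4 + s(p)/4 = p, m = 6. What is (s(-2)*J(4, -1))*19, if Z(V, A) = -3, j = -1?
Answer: -456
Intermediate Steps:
s(p) = -16 + 4*p
J(g, z) = 1/(-3 + g)
(s(-2)*J(4, -1))*19 = ((-16 + 4*(-2))/(-3 + 4))*19 = ((-16 - 8)/1)*19 = -24*1*19 = -24*19 = -456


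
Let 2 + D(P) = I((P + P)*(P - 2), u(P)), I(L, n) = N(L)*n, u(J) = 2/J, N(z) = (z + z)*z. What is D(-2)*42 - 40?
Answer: -21628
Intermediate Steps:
N(z) = 2*z² (N(z) = (2*z)*z = 2*z²)
I(L, n) = 2*n*L² (I(L, n) = (2*L²)*n = 2*n*L²)
D(P) = -2 + 16*P*(-2 + P)² (D(P) = -2 + 2*(2/P)*((P + P)*(P - 2))² = -2 + 2*(2/P)*((2*P)*(-2 + P))² = -2 + 2*(2/P)*(2*P*(-2 + P))² = -2 + 2*(2/P)*(4*P²*(-2 + P)²) = -2 + 16*P*(-2 + P)²)
D(-2)*42 - 40 = (-2 + 16*(-2)*(-2 - 2)²)*42 - 40 = (-2 + 16*(-2)*(-4)²)*42 - 40 = (-2 + 16*(-2)*16)*42 - 40 = (-2 - 512)*42 - 40 = -514*42 - 40 = -21588 - 40 = -21628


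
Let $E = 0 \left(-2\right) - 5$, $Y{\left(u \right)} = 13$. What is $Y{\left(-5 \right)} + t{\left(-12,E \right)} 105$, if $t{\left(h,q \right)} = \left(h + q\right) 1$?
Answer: $-1772$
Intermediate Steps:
$E = -5$ ($E = 0 - 5 = -5$)
$t{\left(h,q \right)} = h + q$
$Y{\left(-5 \right)} + t{\left(-12,E \right)} 105 = 13 + \left(-12 - 5\right) 105 = 13 - 1785 = -1772$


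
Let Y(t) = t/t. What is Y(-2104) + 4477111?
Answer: 4477112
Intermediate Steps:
Y(t) = 1
Y(-2104) + 4477111 = 1 + 4477111 = 4477112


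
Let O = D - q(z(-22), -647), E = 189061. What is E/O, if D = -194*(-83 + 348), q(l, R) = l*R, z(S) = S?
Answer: -189061/65644 ≈ -2.8801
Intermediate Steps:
q(l, R) = R*l
D = -51410 (D = -194*265 = -51410)
O = -65644 (O = -51410 - (-647)*(-22) = -51410 - 1*14234 = -51410 - 14234 = -65644)
E/O = 189061/(-65644) = 189061*(-1/65644) = -189061/65644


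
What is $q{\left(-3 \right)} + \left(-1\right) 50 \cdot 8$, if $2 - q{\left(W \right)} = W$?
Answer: $-395$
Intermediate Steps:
$q{\left(W \right)} = 2 - W$
$q{\left(-3 \right)} + \left(-1\right) 50 \cdot 8 = \left(2 - -3\right) + \left(-1\right) 50 \cdot 8 = \left(2 + 3\right) - 400 = 5 - 400 = -395$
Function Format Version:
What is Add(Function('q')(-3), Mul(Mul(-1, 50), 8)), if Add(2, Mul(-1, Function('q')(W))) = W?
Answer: -395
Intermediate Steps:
Function('q')(W) = Add(2, Mul(-1, W))
Add(Function('q')(-3), Mul(Mul(-1, 50), 8)) = Add(Add(2, Mul(-1, -3)), Mul(Mul(-1, 50), 8)) = Add(Add(2, 3), Mul(-50, 8)) = Add(5, -400) = -395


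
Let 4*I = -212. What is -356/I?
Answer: 356/53 ≈ 6.7170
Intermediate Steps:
I = -53 (I = (¼)*(-212) = -53)
-356/I = -356/(-53) = -356*(-1/53) = 356/53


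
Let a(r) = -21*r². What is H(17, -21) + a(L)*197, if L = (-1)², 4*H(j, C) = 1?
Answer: -16547/4 ≈ -4136.8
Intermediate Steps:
H(j, C) = ¼ (H(j, C) = (¼)*1 = ¼)
L = 1
H(17, -21) + a(L)*197 = ¼ - 21*1²*197 = ¼ - 21*1*197 = ¼ - 21*197 = ¼ - 4137 = -16547/4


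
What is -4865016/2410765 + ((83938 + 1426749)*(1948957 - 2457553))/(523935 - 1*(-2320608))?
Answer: -617425127150366156/2285841568465 ≈ -2.7011e+5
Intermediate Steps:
-4865016/2410765 + ((83938 + 1426749)*(1948957 - 2457553))/(523935 - 1*(-2320608)) = -4865016*1/2410765 + (1510687*(-508596))/(523935 + 2320608) = -4865016/2410765 - 768329365452/2844543 = -4865016/2410765 - 768329365452*1/2844543 = -4865016/2410765 - 256109788484/948181 = -617425127150366156/2285841568465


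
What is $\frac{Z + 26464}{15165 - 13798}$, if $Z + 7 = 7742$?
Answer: $\frac{34199}{1367} \approx 25.018$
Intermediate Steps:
$Z = 7735$ ($Z = -7 + 7742 = 7735$)
$\frac{Z + 26464}{15165 - 13798} = \frac{7735 + 26464}{15165 - 13798} = \frac{34199}{1367}$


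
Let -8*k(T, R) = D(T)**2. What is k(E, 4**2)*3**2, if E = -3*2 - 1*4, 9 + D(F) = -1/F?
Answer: -71289/800 ≈ -89.111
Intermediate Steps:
D(F) = -9 - 1/F
E = -10 (E = -6 - 4 = -10)
k(T, R) = -(-9 - 1/T)**2/8
k(E, 4**2)*3**2 = -1/8*(1 + 9*(-10))**2/(-10)**2*3**2 = -1/8*1/100*(1 - 90)**2*9 = -1/8*1/100*(-89)**2*9 = -1/8*1/100*7921*9 = -7921/800*9 = -71289/800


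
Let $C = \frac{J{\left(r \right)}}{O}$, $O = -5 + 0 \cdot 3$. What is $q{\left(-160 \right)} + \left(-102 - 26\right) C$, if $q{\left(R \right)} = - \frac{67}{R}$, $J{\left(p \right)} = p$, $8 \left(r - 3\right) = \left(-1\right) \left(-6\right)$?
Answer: $\frac{15427}{160} \approx 96.419$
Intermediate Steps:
$r = \frac{15}{4}$ ($r = 3 + \frac{\left(-1\right) \left(-6\right)}{8} = 3 + \frac{1}{8} \cdot 6 = 3 + \frac{3}{4} = \frac{15}{4} \approx 3.75$)
$O = -5$ ($O = -5 + 0 = -5$)
$C = - \frac{3}{4}$ ($C = \frac{15}{4 \left(-5\right)} = \frac{15}{4} \left(- \frac{1}{5}\right) = - \frac{3}{4} \approx -0.75$)
$q{\left(-160 \right)} + \left(-102 - 26\right) C = - \frac{67}{-160} + \left(-102 - 26\right) \left(- \frac{3}{4}\right) = \left(-67\right) \left(- \frac{1}{160}\right) - -96 = \frac{67}{160} + 96 = \frac{15427}{160}$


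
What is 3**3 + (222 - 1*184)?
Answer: 65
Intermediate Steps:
3**3 + (222 - 1*184) = 27 + (222 - 184) = 27 + 38 = 65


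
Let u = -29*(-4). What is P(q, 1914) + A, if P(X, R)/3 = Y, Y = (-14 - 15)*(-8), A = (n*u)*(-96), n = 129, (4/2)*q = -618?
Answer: -1435848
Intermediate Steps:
q = -309 (q = (½)*(-618) = -309)
u = 116
A = -1436544 (A = (129*116)*(-96) = 14964*(-96) = -1436544)
Y = 232 (Y = -29*(-8) = 232)
P(X, R) = 696 (P(X, R) = 3*232 = 696)
P(q, 1914) + A = 696 - 1436544 = -1435848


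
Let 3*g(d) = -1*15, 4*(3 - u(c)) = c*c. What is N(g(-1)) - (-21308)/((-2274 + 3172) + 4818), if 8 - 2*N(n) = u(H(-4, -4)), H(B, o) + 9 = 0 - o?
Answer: 106921/11432 ≈ 9.3528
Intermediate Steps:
H(B, o) = -9 - o (H(B, o) = -9 + (0 - o) = -9 - o)
u(c) = 3 - c²/4 (u(c) = 3 - c*c/4 = 3 - c²/4)
g(d) = -5 (g(d) = (-1*15)/3 = (⅓)*(-15) = -5)
N(n) = 45/8 (N(n) = 4 - (3 - (-9 - 1*(-4))²/4)/2 = 4 - (3 - (-9 + 4)²/4)/2 = 4 - (3 - ¼*(-5)²)/2 = 4 - (3 - ¼*25)/2 = 4 - (3 - 25/4)/2 = 4 - ½*(-13/4) = 4 + 13/8 = 45/8)
N(g(-1)) - (-21308)/((-2274 + 3172) + 4818) = 45/8 - (-21308)/((-2274 + 3172) + 4818) = 45/8 - (-21308)/(898 + 4818) = 45/8 - (-21308)/5716 = 45/8 - 1*(-5327/1429) = 45/8 + 5327/1429 = 106921/11432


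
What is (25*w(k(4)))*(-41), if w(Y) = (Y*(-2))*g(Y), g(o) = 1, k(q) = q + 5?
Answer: 18450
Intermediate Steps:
k(q) = 5 + q
w(Y) = -2*Y (w(Y) = (Y*(-2))*1 = -2*Y*1 = -2*Y)
(25*w(k(4)))*(-41) = (25*(-2*(5 + 4)))*(-41) = (25*(-2*9))*(-41) = (25*(-18))*(-41) = -450*(-41) = 18450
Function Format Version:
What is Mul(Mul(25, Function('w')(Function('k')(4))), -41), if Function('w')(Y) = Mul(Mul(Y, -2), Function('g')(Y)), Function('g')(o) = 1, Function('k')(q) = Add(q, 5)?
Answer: 18450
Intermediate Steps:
Function('k')(q) = Add(5, q)
Function('w')(Y) = Mul(-2, Y) (Function('w')(Y) = Mul(Mul(Y, -2), 1) = Mul(Mul(-2, Y), 1) = Mul(-2, Y))
Mul(Mul(25, Function('w')(Function('k')(4))), -41) = Mul(Mul(25, Mul(-2, Add(5, 4))), -41) = Mul(Mul(25, Mul(-2, 9)), -41) = Mul(Mul(25, -18), -41) = Mul(-450, -41) = 18450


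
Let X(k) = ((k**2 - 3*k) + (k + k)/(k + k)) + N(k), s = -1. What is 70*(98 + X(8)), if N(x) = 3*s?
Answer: 9520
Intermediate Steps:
N(x) = -3 (N(x) = 3*(-1) = -3)
X(k) = -2 + k**2 - 3*k (X(k) = ((k**2 - 3*k) + (k + k)/(k + k)) - 3 = ((k**2 - 3*k) + (2*k)/((2*k))) - 3 = ((k**2 - 3*k) + (2*k)*(1/(2*k))) - 3 = ((k**2 - 3*k) + 1) - 3 = (1 + k**2 - 3*k) - 3 = -2 + k**2 - 3*k)
70*(98 + X(8)) = 70*(98 + (-2 + 8**2 - 3*8)) = 70*(98 + (-2 + 64 - 24)) = 70*(98 + 38) = 70*136 = 9520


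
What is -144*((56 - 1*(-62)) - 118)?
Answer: 0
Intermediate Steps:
-144*((56 - 1*(-62)) - 118) = -144*((56 + 62) - 118) = -144*(118 - 118) = -144*0 = 0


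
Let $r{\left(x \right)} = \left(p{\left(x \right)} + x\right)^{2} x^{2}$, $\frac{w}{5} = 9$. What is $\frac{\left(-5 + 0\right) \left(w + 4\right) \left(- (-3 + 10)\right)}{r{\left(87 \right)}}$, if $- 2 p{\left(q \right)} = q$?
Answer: $\frac{6860}{57289761} \approx 0.00011974$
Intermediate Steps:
$w = 45$ ($w = 5 \cdot 9 = 45$)
$p{\left(q \right)} = - \frac{q}{2}$
$r{\left(x \right)} = \frac{x^{4}}{4}$ ($r{\left(x \right)} = \left(- \frac{x}{2} + x\right)^{2} x^{2} = \left(\frac{x}{2}\right)^{2} x^{2} = \frac{x^{2}}{4} x^{2} = \frac{x^{4}}{4}$)
$\frac{\left(-5 + 0\right) \left(w + 4\right) \left(- (-3 + 10)\right)}{r{\left(87 \right)}} = \frac{\left(-5 + 0\right) \left(45 + 4\right) \left(- (-3 + 10)\right)}{\frac{1}{4} \cdot 87^{4}} = \frac{\left(-5\right) 49 \left(\left(-1\right) 7\right)}{\frac{1}{4} \cdot 57289761} = \frac{\left(-245\right) \left(-7\right)}{\frac{57289761}{4}} = 1715 \cdot \frac{4}{57289761} = \frac{6860}{57289761}$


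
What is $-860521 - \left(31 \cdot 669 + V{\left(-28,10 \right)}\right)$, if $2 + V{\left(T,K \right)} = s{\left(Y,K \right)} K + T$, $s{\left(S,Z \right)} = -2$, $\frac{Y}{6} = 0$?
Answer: $-881210$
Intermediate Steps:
$Y = 0$ ($Y = 6 \cdot 0 = 0$)
$V{\left(T,K \right)} = -2 + T - 2 K$ ($V{\left(T,K \right)} = -2 - \left(- T + 2 K\right) = -2 + T - 2 K$)
$-860521 - \left(31 \cdot 669 + V{\left(-28,10 \right)}\right) = -860521 - \left(31 \cdot 669 - 50\right) = -860521 - \left(20739 - 50\right) = -860521 - 20689 = -881210$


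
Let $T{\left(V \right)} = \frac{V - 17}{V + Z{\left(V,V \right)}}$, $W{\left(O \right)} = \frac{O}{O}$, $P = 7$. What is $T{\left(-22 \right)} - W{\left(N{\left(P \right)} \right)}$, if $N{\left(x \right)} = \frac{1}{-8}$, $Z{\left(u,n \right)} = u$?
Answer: $- \frac{5}{44} \approx -0.11364$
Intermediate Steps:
$N{\left(x \right)} = - \frac{1}{8}$
$W{\left(O \right)} = 1$
$T{\left(V \right)} = \frac{-17 + V}{2 V}$ ($T{\left(V \right)} = \frac{V - 17}{V + V} = \frac{-17 + V}{2 V}$)
$T{\left(-22 \right)} - W{\left(N{\left(P \right)} \right)} = \frac{-17 - 22}{2 \left(-22\right)} - 1 = \frac{1}{2} \left(- \frac{1}{22}\right) \left(-39\right) - 1 = \frac{39}{44} - 1 = - \frac{5}{44}$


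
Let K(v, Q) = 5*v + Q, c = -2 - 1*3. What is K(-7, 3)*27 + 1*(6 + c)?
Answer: -863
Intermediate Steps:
c = -5 (c = -2 - 3 = -5)
K(v, Q) = Q + 5*v
K(-7, 3)*27 + 1*(6 + c) = (3 + 5*(-7))*27 + 1*(6 - 5) = (3 - 35)*27 + 1*1 = -32*27 + 1 = -864 + 1 = -863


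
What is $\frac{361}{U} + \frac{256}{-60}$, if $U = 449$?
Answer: $- \frac{23321}{6735} \approx -3.4627$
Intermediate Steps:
$\frac{361}{U} + \frac{256}{-60} = \frac{361}{449} + \frac{256}{-60} = 361 \cdot \frac{1}{449} + 256 \left(- \frac{1}{60}\right) = \frac{361}{449} - \frac{64}{15} = - \frac{23321}{6735}$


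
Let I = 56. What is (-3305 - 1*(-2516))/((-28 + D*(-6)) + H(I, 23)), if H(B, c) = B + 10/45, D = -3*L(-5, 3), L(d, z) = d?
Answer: 7101/556 ≈ 12.772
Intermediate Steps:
D = 15 (D = -3*(-5) = 15)
H(B, c) = 2/9 + B (H(B, c) = B + 10*(1/45) = B + 2/9 = 2/9 + B)
(-3305 - 1*(-2516))/((-28 + D*(-6)) + H(I, 23)) = (-3305 - 1*(-2516))/((-28 + 15*(-6)) + (2/9 + 56)) = (-3305 + 2516)/((-28 - 90) + 506/9) = -789/(-118 + 506/9) = -789/(-556/9) = -789*(-9/556) = 7101/556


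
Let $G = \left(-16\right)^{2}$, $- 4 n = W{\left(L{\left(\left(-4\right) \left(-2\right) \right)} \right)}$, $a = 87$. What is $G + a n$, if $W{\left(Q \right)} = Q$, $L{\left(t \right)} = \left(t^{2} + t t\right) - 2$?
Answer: $- \frac{4969}{2} \approx -2484.5$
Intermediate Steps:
$L{\left(t \right)} = -2 + 2 t^{2}$ ($L{\left(t \right)} = \left(t^{2} + t^{2}\right) - 2 = 2 t^{2} - 2 = -2 + 2 t^{2}$)
$n = - \frac{63}{2}$ ($n = - \frac{-2 + 2 \left(\left(-4\right) \left(-2\right)\right)^{2}}{4} = - \frac{-2 + 2 \cdot 8^{2}}{4} = - \frac{-2 + 2 \cdot 64}{4} = - \frac{-2 + 128}{4} = \left(- \frac{1}{4}\right) 126 = - \frac{63}{2} \approx -31.5$)
$G = 256$
$G + a n = 256 + 87 \left(- \frac{63}{2}\right) = 256 - \frac{5481}{2} = - \frac{4969}{2}$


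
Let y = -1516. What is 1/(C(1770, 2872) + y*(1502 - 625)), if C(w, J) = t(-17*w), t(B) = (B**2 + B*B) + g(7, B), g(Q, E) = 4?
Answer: 1/1809486672 ≈ 5.5264e-10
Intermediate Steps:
t(B) = 4 + 2*B**2 (t(B) = (B**2 + B*B) + 4 = (B**2 + B**2) + 4 = 2*B**2 + 4 = 4 + 2*B**2)
C(w, J) = 4 + 578*w**2 (C(w, J) = 4 + 2*(-17*w)**2 = 4 + 2*(289*w**2) = 4 + 578*w**2)
1/(C(1770, 2872) + y*(1502 - 625)) = 1/((4 + 578*1770**2) - 1516*(1502 - 625)) = 1/((4 + 578*3132900) - 1516*877) = 1/((4 + 1810816200) - 1329532) = 1/(1810816204 - 1329532) = 1/1809486672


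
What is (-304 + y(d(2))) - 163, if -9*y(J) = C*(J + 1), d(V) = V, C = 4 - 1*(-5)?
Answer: -470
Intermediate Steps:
C = 9 (C = 4 + 5 = 9)
y(J) = -1 - J (y(J) = -(J + 1) = -(1 + J) = -(9 + 9*J)/9 = -1 - J)
(-304 + y(d(2))) - 163 = (-304 + (-1 - 1*2)) - 163 = (-304 + (-1 - 2)) - 163 = (-304 - 3) - 163 = -307 - 163 = -470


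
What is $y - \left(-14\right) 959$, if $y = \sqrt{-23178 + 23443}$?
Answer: $13426 + \sqrt{265} \approx 13442.0$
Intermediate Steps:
$y = \sqrt{265} \approx 16.279$
$y - \left(-14\right) 959 = \sqrt{265} - \left(-14\right) 959 = \sqrt{265} - -13426 = \sqrt{265} + 13426 = 13426 + \sqrt{265}$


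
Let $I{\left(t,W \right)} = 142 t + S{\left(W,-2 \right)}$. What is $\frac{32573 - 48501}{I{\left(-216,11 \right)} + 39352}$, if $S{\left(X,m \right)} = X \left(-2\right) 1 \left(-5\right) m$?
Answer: $- \frac{3982}{2115} \approx -1.8827$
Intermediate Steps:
$S{\left(X,m \right)} = 10 X m$ ($S{\left(X,m \right)} = - 2 X 1 \left(-5\right) m = - 2 X \left(-5\right) m = 10 X m$)
$I{\left(t,W \right)} = - 20 W + 142 t$ ($I{\left(t,W \right)} = 142 t + 10 W \left(-2\right) = 142 t - 20 W = - 20 W + 142 t$)
$\frac{32573 - 48501}{I{\left(-216,11 \right)} + 39352} = \frac{32573 - 48501}{\left(\left(-20\right) 11 + 142 \left(-216\right)\right) + 39352} = - \frac{15928}{\left(-220 - 30672\right) + 39352} = - \frac{15928}{-30892 + 39352} = - \frac{15928}{8460} = \left(-15928\right) \frac{1}{8460} = - \frac{3982}{2115}$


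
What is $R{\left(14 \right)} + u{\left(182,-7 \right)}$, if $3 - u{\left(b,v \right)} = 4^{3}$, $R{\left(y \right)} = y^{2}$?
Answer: $135$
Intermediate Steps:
$u{\left(b,v \right)} = -61$ ($u{\left(b,v \right)} = 3 - 4^{3} = 3 - 64 = -61$)
$R{\left(14 \right)} + u{\left(182,-7 \right)} = 14^{2} - 61 = 196 - 61 = 135$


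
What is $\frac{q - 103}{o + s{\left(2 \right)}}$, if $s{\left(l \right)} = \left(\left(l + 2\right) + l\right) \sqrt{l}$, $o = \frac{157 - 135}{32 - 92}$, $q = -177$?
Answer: $- \frac{92400}{64679} - \frac{1512000 \sqrt{2}}{64679} \approx -34.489$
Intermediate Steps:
$o = - \frac{11}{30}$ ($o = \frac{22}{-60} = 22 \left(- \frac{1}{60}\right) = - \frac{11}{30} \approx -0.36667$)
$s{\left(l \right)} = \sqrt{l} \left(2 + 2 l\right)$ ($s{\left(l \right)} = \left(\left(2 + l\right) + l\right) \sqrt{l} = \left(2 + 2 l\right) \sqrt{l} = \sqrt{l} \left(2 + 2 l\right)$)
$\frac{q - 103}{o + s{\left(2 \right)}} = \frac{-177 - 103}{- \frac{11}{30} + 2 \sqrt{2} \left(1 + 2\right)} = - \frac{280}{- \frac{11}{30} + 2 \sqrt{2} \cdot 3} = - \frac{280}{- \frac{11}{30} + 6 \sqrt{2}}$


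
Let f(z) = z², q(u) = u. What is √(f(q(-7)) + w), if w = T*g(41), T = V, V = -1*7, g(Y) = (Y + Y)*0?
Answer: 7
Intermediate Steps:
g(Y) = 0 (g(Y) = (2*Y)*0 = 0)
V = -7
T = -7
w = 0 (w = -7*0 = 0)
√(f(q(-7)) + w) = √((-7)² + 0) = √(49 + 0) = √49 = 7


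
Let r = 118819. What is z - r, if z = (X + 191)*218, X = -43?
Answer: -86555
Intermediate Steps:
z = 32264 (z = (-43 + 191)*218 = 148*218 = 32264)
z - r = 32264 - 1*118819 = 32264 - 118819 = -86555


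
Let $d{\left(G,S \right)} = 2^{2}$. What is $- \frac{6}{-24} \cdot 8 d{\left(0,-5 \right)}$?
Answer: $8$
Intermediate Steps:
$d{\left(G,S \right)} = 4$
$- \frac{6}{-24} \cdot 8 d{\left(0,-5 \right)} = - \frac{6}{-24} \cdot 8 \cdot 4 = \left(-6\right) \left(- \frac{1}{24}\right) 32 = \frac{1}{4} \cdot 32 = 8$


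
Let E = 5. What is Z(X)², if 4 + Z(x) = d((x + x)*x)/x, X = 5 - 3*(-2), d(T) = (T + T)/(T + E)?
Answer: 891136/61009 ≈ 14.607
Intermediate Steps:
d(T) = 2*T/(5 + T) (d(T) = (T + T)/(T + 5) = (2*T)/(5 + T) = 2*T/(5 + T))
X = 11 (X = 5 - 1*(-6) = 5 + 6 = 11)
Z(x) = -4 + 4*x/(5 + 2*x²) (Z(x) = -4 + (2*((x + x)*x)/(5 + (x + x)*x))/x = -4 + (2*((2*x)*x)/(5 + (2*x)*x))/x = -4 + (2*(2*x²)/(5 + 2*x²))/x = -4 + (4*x²/(5 + 2*x²))/x = -4 + 4*x/(5 + 2*x²))
Z(X)² = (4*(-5 + 11 - 2*11²)/(5 + 2*11²))² = (4*(-5 + 11 - 2*121)/(5 + 2*121))² = (4*(-5 + 11 - 242)/(5 + 242))² = (4*(-236)/247)² = (4*(1/247)*(-236))² = (-944/247)² = 891136/61009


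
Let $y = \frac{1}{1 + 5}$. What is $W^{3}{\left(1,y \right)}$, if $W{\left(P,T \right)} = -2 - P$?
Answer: $-27$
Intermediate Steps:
$y = \frac{1}{6} \approx 0.16667$
$W^{3}{\left(1,y \right)} = \left(-2 - 1\right)^{3} = \left(-3\right)^{3} = -27$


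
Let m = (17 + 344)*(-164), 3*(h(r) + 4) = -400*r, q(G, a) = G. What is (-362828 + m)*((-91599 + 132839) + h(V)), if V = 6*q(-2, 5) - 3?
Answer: -18246975552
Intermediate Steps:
V = -15 (V = 6*(-2) - 3 = -12 - 3 = -15)
h(r) = -4 - 400*r/3 (h(r) = -4 + (-400*r)/3 = -4 - 400*r/3)
m = -59204 (m = 361*(-164) = -59204)
(-362828 + m)*((-91599 + 132839) + h(V)) = (-362828 - 59204)*((-91599 + 132839) + (-4 - 400/3*(-15))) = -422032*(41240 + (-4 + 2000)) = -422032*(41240 + 1996) = -422032*43236 = -18246975552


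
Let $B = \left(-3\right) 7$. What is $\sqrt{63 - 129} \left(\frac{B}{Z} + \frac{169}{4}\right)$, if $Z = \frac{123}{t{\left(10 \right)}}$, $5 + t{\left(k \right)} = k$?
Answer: $\frac{6789 i \sqrt{66}}{164} \approx 336.31 i$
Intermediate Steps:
$t{\left(k \right)} = -5 + k$
$B = -21$
$Z = \frac{123}{5}$ ($Z = \frac{123}{-5 + 10} = \frac{123}{5} \approx 24.6$)
$\sqrt{63 - 129} \left(\frac{B}{Z} + \frac{169}{4}\right) = \sqrt{63 - 129} \left(- \frac{21}{\frac{123}{5}} + \frac{169}{4}\right) = \sqrt{-66} \left(\left(-21\right) \frac{5}{123} + 169 \cdot \frac{1}{4}\right) = i \sqrt{66} \left(- \frac{35}{41} + \frac{169}{4}\right) = i \sqrt{66} \cdot \frac{6789}{164} = \frac{6789 i \sqrt{66}}{164}$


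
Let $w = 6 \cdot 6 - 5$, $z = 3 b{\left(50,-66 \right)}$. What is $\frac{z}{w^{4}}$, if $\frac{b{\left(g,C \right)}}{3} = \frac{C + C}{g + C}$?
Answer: $\frac{297}{3694084} \approx 8.0399 \cdot 10^{-5}$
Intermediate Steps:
$b{\left(g,C \right)} = \frac{6 C}{C + g}$ ($b{\left(g,C \right)} = 3 \frac{C + C}{g + C} = 3 \frac{2 C}{C + g} = \frac{6 C}{C + g}$)
$z = \frac{297}{4}$ ($z = 3 \cdot 6 \left(-66\right) \frac{1}{-66 + 50} = 3 \cdot 6 \left(-66\right) \frac{1}{-16} = 3 \cdot 6 \left(-66\right) \left(- \frac{1}{16}\right) = 3 \cdot \frac{99}{4} = \frac{297}{4} \approx 74.25$)
$w = 31$ ($w = 36 - 5 = 31$)
$\frac{z}{w^{4}} = \frac{297}{4 \cdot 31^{4}} = \frac{297}{4 \cdot 923521} = \frac{297}{4} \cdot \frac{1}{923521} = \frac{297}{3694084}$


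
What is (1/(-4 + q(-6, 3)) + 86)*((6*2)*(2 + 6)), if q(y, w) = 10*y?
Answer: 16509/2 ≈ 8254.5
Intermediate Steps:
(1/(-4 + q(-6, 3)) + 86)*((6*2)*(2 + 6)) = (1/(-4 + 10*(-6)) + 86)*((6*2)*(2 + 6)) = (1/(-4 - 60) + 86)*(12*8) = (1/(-64) + 86)*96 = (-1/64 + 86)*96 = (5503/64)*96 = 16509/2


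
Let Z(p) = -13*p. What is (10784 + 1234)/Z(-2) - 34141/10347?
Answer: 61731290/134511 ≈ 458.93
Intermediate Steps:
(10784 + 1234)/Z(-2) - 34141/10347 = (10784 + 1234)/((-13*(-2))) - 34141/10347 = 12018/26 - 34141*1/10347 = 12018*(1/26) - 34141/10347 = 6009/13 - 34141/10347 = 61731290/134511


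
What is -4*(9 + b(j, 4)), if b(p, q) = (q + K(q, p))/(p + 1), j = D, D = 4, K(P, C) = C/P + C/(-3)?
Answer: -584/15 ≈ -38.933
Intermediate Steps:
K(P, C) = -C/3 + C/P (K(P, C) = C/P + C*(-⅓) = C/P - C/3 = -C/3 + C/P)
j = 4
b(p, q) = (q - p/3 + p/q)/(1 + p) (b(p, q) = (q + (-p/3 + p/q))/(p + 1) = (q - p/3 + p/q)/(1 + p))
-4*(9 + b(j, 4)) = -4*(9 + (4 + (⅓)*4*(-1*4 + 3*4))/(4*(1 + 4))) = -4*(9 + (¼)*(4 + (⅓)*4*(-4 + 12))/5) = -4*(9 + (¼)*(⅕)*(4 + (⅓)*4*8)) = -4*(9 + (¼)*(⅕)*(4 + 32/3)) = -4*(9 + (¼)*(⅕)*(44/3)) = -4*(9 + 11/15) = -4*146/15 = -584/15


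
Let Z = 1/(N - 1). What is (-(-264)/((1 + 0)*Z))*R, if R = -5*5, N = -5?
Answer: 39600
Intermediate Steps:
R = -25
Z = -⅙ (Z = 1/(-5 - 1) = 1/(-6) = -⅙ ≈ -0.16667)
(-(-264)/((1 + 0)*Z))*R = -(-264)/((1 + 0)*(-⅙))*(-25) = -(-264)/(1*(-⅙))*(-25) = -(-264)/(-⅙)*(-25) = -(-264)*(-6)*(-25) = -24*66*(-25) = -1584*(-25) = 39600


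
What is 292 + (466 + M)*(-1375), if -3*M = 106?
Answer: -1775624/3 ≈ -5.9188e+5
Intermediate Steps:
M = -106/3 (M = -⅓*106 = -106/3 ≈ -35.333)
292 + (466 + M)*(-1375) = 292 + (466 - 106/3)*(-1375) = 292 + (1292/3)*(-1375) = 292 - 1776500/3 = -1775624/3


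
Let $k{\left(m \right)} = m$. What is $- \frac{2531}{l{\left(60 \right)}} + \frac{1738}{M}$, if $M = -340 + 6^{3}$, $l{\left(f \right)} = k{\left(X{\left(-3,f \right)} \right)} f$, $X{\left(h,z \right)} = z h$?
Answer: $- \frac{4614139}{334800} \approx -13.782$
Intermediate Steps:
$X{\left(h,z \right)} = h z$
$l{\left(f \right)} = - 3 f^{2}$ ($l{\left(f \right)} = - 3 f f = - 3 f^{2}$)
$M = -124$ ($M = -340 + 216 = -124$)
$- \frac{2531}{l{\left(60 \right)}} + \frac{1738}{M} = - \frac{2531}{\left(-3\right) 60^{2}} + \frac{1738}{-124} = - \frac{2531}{\left(-3\right) 3600} + 1738 \left(- \frac{1}{124}\right) = - \frac{2531}{-10800} - \frac{869}{62} = \left(-2531\right) \left(- \frac{1}{10800}\right) - \frac{869}{62} = \frac{2531}{10800} - \frac{869}{62} = - \frac{4614139}{334800}$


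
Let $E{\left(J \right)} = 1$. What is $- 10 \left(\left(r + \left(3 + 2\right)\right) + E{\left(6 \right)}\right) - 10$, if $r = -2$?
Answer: $-50$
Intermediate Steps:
$- 10 \left(\left(r + \left(3 + 2\right)\right) + E{\left(6 \right)}\right) - 10 = - 10 \left(\left(-2 + \left(3 + 2\right)\right) + 1\right) - 10 = - 10 \left(\left(-2 + 5\right) + 1\right) - 10 = - 10 \left(3 + 1\right) - 10 = \left(-10\right) 4 - 10 = -40 - 10 = -50$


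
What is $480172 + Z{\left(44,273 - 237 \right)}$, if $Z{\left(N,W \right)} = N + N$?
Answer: $480260$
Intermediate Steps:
$Z{\left(N,W \right)} = 2 N$
$480172 + Z{\left(44,273 - 237 \right)} = 480172 + 2 \cdot 44 = 480172 + 88 = 480260$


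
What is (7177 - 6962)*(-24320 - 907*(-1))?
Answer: -5033795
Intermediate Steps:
(7177 - 6962)*(-24320 - 907*(-1)) = 215*(-24320 + 907) = 215*(-23413) = -5033795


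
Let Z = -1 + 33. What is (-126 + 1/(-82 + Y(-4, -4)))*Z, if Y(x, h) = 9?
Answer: -294368/73 ≈ -4032.4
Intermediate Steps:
Z = 32
(-126 + 1/(-82 + Y(-4, -4)))*Z = (-126 + 1/(-82 + 9))*32 = (-126 + 1/(-73))*32 = (-126 - 1/73)*32 = -9199/73*32 = -294368/73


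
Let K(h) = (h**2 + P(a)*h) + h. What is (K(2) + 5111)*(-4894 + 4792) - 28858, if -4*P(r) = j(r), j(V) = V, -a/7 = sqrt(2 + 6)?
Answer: -550792 - 714*sqrt(2) ≈ -5.5180e+5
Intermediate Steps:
a = -14*sqrt(2) (a = -7*sqrt(2 + 6) = -14*sqrt(2) ≈ -19.799)
P(r) = -r/4
K(h) = h + h**2 + 7*h*sqrt(2)/2 (K(h) = (h**2 + (-(-7)*sqrt(2)/2)*h) + h = (h**2 + (7*sqrt(2)/2)*h) + h = (h**2 + 7*h*sqrt(2)/2) + h = h + h**2 + 7*h*sqrt(2)/2)
(K(2) + 5111)*(-4894 + 4792) - 28858 = ((1/2)*2*(2 + 2*2 + 7*sqrt(2)) + 5111)*(-4894 + 4792) - 28858 = ((1/2)*2*(2 + 4 + 7*sqrt(2)) + 5111)*(-102) - 28858 = ((1/2)*2*(6 + 7*sqrt(2)) + 5111)*(-102) - 28858 = ((6 + 7*sqrt(2)) + 5111)*(-102) - 28858 = (5117 + 7*sqrt(2))*(-102) - 28858 = (-521934 - 714*sqrt(2)) - 28858 = -550792 - 714*sqrt(2)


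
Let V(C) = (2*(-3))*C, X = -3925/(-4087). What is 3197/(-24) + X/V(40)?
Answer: -8711021/65392 ≈ -133.21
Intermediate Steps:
X = 3925/4087 (X = -3925*(-1/4087) = 3925/4087 ≈ 0.96036)
V(C) = -6*C
3197/(-24) + X/V(40) = 3197/(-24) + 3925/(4087*((-6*40))) = 3197*(-1/24) + (3925/4087)/(-240) = -3197/24 + (3925/4087)*(-1/240) = -3197/24 - 785/196176 = -8711021/65392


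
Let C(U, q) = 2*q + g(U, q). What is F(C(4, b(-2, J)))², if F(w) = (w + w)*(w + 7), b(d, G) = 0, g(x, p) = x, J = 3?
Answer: 7744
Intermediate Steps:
C(U, q) = U + 2*q (C(U, q) = 2*q + U = U + 2*q)
F(w) = 2*w*(7 + w) (F(w) = (2*w)*(7 + w) = 2*w*(7 + w))
F(C(4, b(-2, J)))² = (2*(4 + 2*0)*(7 + (4 + 2*0)))² = (2*(4 + 0)*(7 + (4 + 0)))² = (2*4*(7 + 4))² = (2*4*11)² = 88² = 7744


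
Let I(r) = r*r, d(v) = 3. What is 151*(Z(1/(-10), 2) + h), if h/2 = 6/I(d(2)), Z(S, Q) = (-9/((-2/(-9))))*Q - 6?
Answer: -38807/3 ≈ -12936.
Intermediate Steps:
I(r) = r**2
Z(S, Q) = -6 - 81*Q/2 (Z(S, Q) = (-9/((-2*(-1/9))))*Q - 6 = (-9/2/9)*Q - 6 = (-9*9/2)*Q - 6 = -81*Q/2 - 6 = -6 - 81*Q/2)
h = 4/3 (h = 2*(6/(3**2)) = 2*(6/9) = 2*(6*(1/9)) = 2*(2/3) = 4/3 ≈ 1.3333)
151*(Z(1/(-10), 2) + h) = 151*((-6 - 81/2*2) + 4/3) = 151*((-6 - 81) + 4/3) = 151*(-87 + 4/3) = 151*(-257/3) = -38807/3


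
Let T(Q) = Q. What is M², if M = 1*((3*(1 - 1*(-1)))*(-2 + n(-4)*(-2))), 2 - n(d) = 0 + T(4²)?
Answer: 24336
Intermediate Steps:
n(d) = -14 (n(d) = 2 - (0 + 4²) = 2 - (0 + 16) = 2 - 1*16 = 2 - 16 = -14)
M = 156 (M = 1*((3*(1 - 1*(-1)))*(-2 - 14*(-2))) = 1*((3*(1 + 1))*(-2 + 28)) = 1*((3*2)*26) = 1*(6*26) = 1*156 = 156)
M² = 156² = 24336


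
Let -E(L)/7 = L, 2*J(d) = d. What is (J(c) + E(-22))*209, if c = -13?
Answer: 61655/2 ≈ 30828.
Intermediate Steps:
J(d) = d/2
E(L) = -7*L
(J(c) + E(-22))*209 = ((½)*(-13) - 7*(-22))*209 = (-13/2 + 154)*209 = (295/2)*209 = 61655/2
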